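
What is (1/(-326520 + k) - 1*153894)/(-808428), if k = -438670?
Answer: 117758149861/618601021320 ≈ 0.19036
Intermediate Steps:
(1/(-326520 + k) - 1*153894)/(-808428) = (1/(-326520 - 438670) - 1*153894)/(-808428) = (1/(-765190) - 153894)*(-1/808428) = (-1/765190 - 153894)*(-1/808428) = -117758149861/765190*(-1/808428) = 117758149861/618601021320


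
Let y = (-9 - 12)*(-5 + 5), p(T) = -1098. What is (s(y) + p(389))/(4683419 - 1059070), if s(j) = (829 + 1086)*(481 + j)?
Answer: 920017/3624349 ≈ 0.25384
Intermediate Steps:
y = 0 (y = -21*0 = 0)
s(j) = 921115 + 1915*j (s(j) = 1915*(481 + j) = 921115 + 1915*j)
(s(y) + p(389))/(4683419 - 1059070) = ((921115 + 1915*0) - 1098)/(4683419 - 1059070) = ((921115 + 0) - 1098)/3624349 = (921115 - 1098)*(1/3624349) = 920017*(1/3624349) = 920017/3624349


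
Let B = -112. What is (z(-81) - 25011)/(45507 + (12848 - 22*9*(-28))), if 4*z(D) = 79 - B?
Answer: -99853/255596 ≈ -0.39067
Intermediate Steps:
z(D) = 191/4 (z(D) = (79 - 1*(-112))/4 = (79 + 112)/4 = (1/4)*191 = 191/4)
(z(-81) - 25011)/(45507 + (12848 - 22*9*(-28))) = (191/4 - 25011)/(45507 + (12848 - 22*9*(-28))) = -99853/(4*(45507 + (12848 - 198*(-28)))) = -99853/(4*(45507 + (12848 - 1*(-5544)))) = -99853/(4*(45507 + (12848 + 5544))) = -99853/(4*(45507 + 18392)) = -99853/4/63899 = -99853/4*1/63899 = -99853/255596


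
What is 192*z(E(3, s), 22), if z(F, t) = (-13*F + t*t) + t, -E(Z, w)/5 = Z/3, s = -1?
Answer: 109632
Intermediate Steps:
E(Z, w) = -5*Z/3
z(F, t) = t + t**2 - 13*F (z(F, t) = (-13*F + t**2) + t = (t**2 - 13*F) + t = t + t**2 - 13*F)
192*z(E(3, s), 22) = 192*(22 + 22**2 - (-65)*3/3) = 192*(22 + 484 - 13*(-5)) = 192*(22 + 484 + 65) = 192*571 = 109632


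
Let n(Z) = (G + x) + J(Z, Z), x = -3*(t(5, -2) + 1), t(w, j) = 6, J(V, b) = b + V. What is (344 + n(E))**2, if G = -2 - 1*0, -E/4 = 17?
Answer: 34225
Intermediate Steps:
E = -68 (E = -4*17 = -68)
J(V, b) = V + b
G = -2 (G = -2 + 0 = -2)
x = -21 (x = -3*(6 + 1) = -3*7 = -21)
n(Z) = -23 + 2*Z (n(Z) = (-2 - 21) + (Z + Z) = -23 + 2*Z)
(344 + n(E))**2 = (344 + (-23 + 2*(-68)))**2 = (344 + (-23 - 136))**2 = (344 - 159)**2 = 185**2 = 34225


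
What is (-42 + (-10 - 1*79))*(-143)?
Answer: 18733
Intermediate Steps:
(-42 + (-10 - 1*79))*(-143) = (-42 + (-10 - 79))*(-143) = (-42 - 89)*(-143) = -131*(-143) = 18733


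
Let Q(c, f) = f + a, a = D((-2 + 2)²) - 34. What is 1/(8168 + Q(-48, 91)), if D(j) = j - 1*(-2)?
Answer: 1/8227 ≈ 0.00012155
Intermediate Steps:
D(j) = 2 + j (D(j) = j + 2 = 2 + j)
a = -32 (a = (2 + (-2 + 2)²) - 34 = (2 + 0²) - 34 = (2 + 0) - 34 = 2 - 34 = -32)
Q(c, f) = -32 + f (Q(c, f) = f - 32 = -32 + f)
1/(8168 + Q(-48, 91)) = 1/(8168 + (-32 + 91)) = 1/(8168 + 59) = 1/8227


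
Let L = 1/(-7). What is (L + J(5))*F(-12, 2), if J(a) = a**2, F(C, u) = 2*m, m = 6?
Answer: 2088/7 ≈ 298.29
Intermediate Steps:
L = -1/7 ≈ -0.14286
F(C, u) = 12 (F(C, u) = 2*6 = 12)
(L + J(5))*F(-12, 2) = (-1/7 + 5**2)*12 = (-1/7 + 25)*12 = (174/7)*12 = 2088/7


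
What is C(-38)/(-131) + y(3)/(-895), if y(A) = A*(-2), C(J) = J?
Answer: 34796/117245 ≈ 0.29678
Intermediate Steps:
y(A) = -2*A
C(-38)/(-131) + y(3)/(-895) = -38/(-131) - 2*3/(-895) = -38*(-1/131) - 6*(-1/895) = 38/131 + 6/895 = 34796/117245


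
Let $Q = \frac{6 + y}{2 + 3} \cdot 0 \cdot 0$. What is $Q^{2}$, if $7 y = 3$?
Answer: $0$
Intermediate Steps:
$y = \frac{3}{7}$ ($y = \frac{1}{7} \cdot 3 = \frac{3}{7} \approx 0.42857$)
$Q = 0$ ($Q = \frac{6 + \frac{3}{7}}{2 + 3} \cdot 0 \cdot 0 = \frac{45}{7 \cdot 5} \cdot 0 \cdot 0 = \frac{45}{7} \cdot \frac{1}{5} \cdot 0 \cdot 0 = \frac{9}{7} \cdot 0 \cdot 0 = 0 \cdot 0 = 0$)
$Q^{2} = 0^{2} = 0$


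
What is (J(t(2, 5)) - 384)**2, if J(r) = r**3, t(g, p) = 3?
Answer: 127449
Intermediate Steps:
(J(t(2, 5)) - 384)**2 = (3**3 - 384)**2 = (27 - 384)**2 = (-357)**2 = 127449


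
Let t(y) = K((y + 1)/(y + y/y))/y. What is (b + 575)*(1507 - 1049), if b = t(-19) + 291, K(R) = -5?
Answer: 7538222/19 ≈ 3.9675e+5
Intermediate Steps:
t(y) = -5/y
b = 5534/19 (b = -5/(-19) + 291 = -5*(-1/19) + 291 = 5/19 + 291 = 5534/19 ≈ 291.26)
(b + 575)*(1507 - 1049) = (5534/19 + 575)*(1507 - 1049) = (16459/19)*458 = 7538222/19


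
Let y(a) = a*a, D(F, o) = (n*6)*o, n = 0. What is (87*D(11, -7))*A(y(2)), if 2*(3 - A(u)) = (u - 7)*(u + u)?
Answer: 0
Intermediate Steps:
D(F, o) = 0 (D(F, o) = (0*6)*o = 0*o = 0)
y(a) = a**2
A(u) = 3 - u*(-7 + u) (A(u) = 3 - (u - 7)*(u + u)/2 = 3 - (-7 + u)*2*u/2 = 3 - u*(-7 + u))
(87*D(11, -7))*A(y(2)) = (87*0)*(3 - (2**2)**2 + 7*2**2) = 0*(3 - 1*4**2 + 7*4) = 0*(3 - 1*16 + 28) = 0*(3 - 16 + 28) = 0*15 = 0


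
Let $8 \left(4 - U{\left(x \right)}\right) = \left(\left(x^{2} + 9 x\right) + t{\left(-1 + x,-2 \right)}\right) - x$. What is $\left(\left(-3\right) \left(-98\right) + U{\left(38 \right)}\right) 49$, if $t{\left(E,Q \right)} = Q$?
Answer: $\frac{15631}{4} \approx 3907.8$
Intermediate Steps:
$U{\left(x \right)} = \frac{17}{4} - x - \frac{x^{2}}{8}$ ($U{\left(x \right)} = 4 - \frac{\left(\left(x^{2} + 9 x\right) - 2\right) - x}{8} = 4 - \frac{\left(-2 + x^{2} + 9 x\right) - x}{8} = 4 - \frac{-2 + x^{2} + 8 x}{8} = 4 - \left(- \frac{1}{4} + x + \frac{x^{2}}{8}\right) = \frac{17}{4} - x - \frac{x^{2}}{8}$)
$\left(\left(-3\right) \left(-98\right) + U{\left(38 \right)}\right) 49 = \left(\left(-3\right) \left(-98\right) - \left(\frac{135}{4} + \frac{361}{2}\right)\right) 49 = \left(294 - \frac{857}{4}\right) 49 = \frac{319}{4} \cdot 49 = \frac{15631}{4}$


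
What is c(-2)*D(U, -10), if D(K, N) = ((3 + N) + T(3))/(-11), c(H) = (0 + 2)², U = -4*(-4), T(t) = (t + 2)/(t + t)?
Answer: 74/33 ≈ 2.2424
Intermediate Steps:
T(t) = (2 + t)/(2*t) (T(t) = (2 + t)/((2*t)) = (2 + t)*(1/(2*t)) = (2 + t)/(2*t))
U = 16
c(H) = 4 (c(H) = 2² = 4)
D(K, N) = -23/66 - N/11 (D(K, N) = ((3 + N) + (½)*(2 + 3)/3)/(-11) = ((3 + N) + (½)*(⅓)*5)*(-1/11) = ((3 + N) + ⅚)*(-1/11) = (23/6 + N)*(-1/11) = -23/66 - N/11)
c(-2)*D(U, -10) = 4*(-23/66 - 1/11*(-10)) = 4*(-23/66 + 10/11) = 4*(37/66) = 74/33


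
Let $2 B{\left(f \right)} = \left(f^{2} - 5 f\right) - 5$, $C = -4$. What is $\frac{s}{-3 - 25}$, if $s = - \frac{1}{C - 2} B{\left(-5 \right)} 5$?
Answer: $- \frac{75}{112} \approx -0.66964$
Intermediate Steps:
$B{\left(f \right)} = - \frac{5}{2} + \frac{f^{2}}{2} - \frac{5 f}{2}$ ($B{\left(f \right)} = \frac{\left(f^{2} - 5 f\right) - 5}{2} = \frac{-5 + f^{2} - 5 f}{2} = - \frac{5}{2} + \frac{f^{2}}{2} - \frac{5 f}{2}$)
$s = \frac{75}{4}$ ($s = - \frac{1}{-4 - 2} \left(- \frac{5}{2} + \frac{\left(-5\right)^{2}}{2} - - \frac{25}{2}\right) 5 = - \frac{1}{-6} \left(- \frac{5}{2} + \frac{1}{2} \cdot 25 + \frac{25}{2}\right) 5 = \left(-1\right) \left(- \frac{1}{6}\right) \left(- \frac{5}{2} + \frac{25}{2} + \frac{25}{2}\right) 5 = \frac{1}{6} \cdot \frac{45}{2} \cdot 5 = \frac{15}{4} \cdot 5 = \frac{75}{4} \approx 18.75$)
$\frac{s}{-3 - 25} = \frac{1}{-3 - 25} \cdot \frac{75}{4} = \frac{1}{-28} \cdot \frac{75}{4} = \left(- \frac{1}{28}\right) \frac{75}{4} = - \frac{75}{112}$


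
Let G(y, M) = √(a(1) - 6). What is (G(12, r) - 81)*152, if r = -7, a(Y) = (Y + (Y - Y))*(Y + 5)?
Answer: -12312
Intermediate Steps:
a(Y) = Y*(5 + Y) (a(Y) = (Y + 0)*(5 + Y) = Y*(5 + Y))
G(y, M) = 0 (G(y, M) = √(1*(5 + 1) - 6) = √(1*6 - 6) = √(6 - 6) = √0 = 0)
(G(12, r) - 81)*152 = (0 - 81)*152 = -81*152 = -12312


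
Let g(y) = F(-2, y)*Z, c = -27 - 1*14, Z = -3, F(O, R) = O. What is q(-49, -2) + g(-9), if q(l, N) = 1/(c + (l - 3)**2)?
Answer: 15979/2663 ≈ 6.0004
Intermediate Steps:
c = -41 (c = -27 - 14 = -41)
g(y) = 6 (g(y) = -2*(-3) = 6)
q(l, N) = 1/(-41 + (-3 + l)**2) (q(l, N) = 1/(-41 + (l - 3)**2) = 1/(-41 + (-3 + l)**2))
q(-49, -2) + g(-9) = 1/(-41 + (-3 - 49)**2) + 6 = 1/(-41 + (-52)**2) + 6 = 1/(-41 + 2704) + 6 = 1/2663 + 6 = 15979/2663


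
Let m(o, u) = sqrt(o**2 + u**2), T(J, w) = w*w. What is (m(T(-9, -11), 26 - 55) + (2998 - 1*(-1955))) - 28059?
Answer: -23106 + sqrt(15482) ≈ -22982.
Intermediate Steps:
T(J, w) = w**2
(m(T(-9, -11), 26 - 55) + (2998 - 1*(-1955))) - 28059 = (sqrt(((-11)**2)**2 + (26 - 55)**2) + (2998 - 1*(-1955))) - 28059 = (sqrt(121**2 + (-29)**2) + (2998 + 1955)) - 28059 = (sqrt(14641 + 841) + 4953) - 28059 = (sqrt(15482) + 4953) - 28059 = (4953 + sqrt(15482)) - 28059 = -23106 + sqrt(15482)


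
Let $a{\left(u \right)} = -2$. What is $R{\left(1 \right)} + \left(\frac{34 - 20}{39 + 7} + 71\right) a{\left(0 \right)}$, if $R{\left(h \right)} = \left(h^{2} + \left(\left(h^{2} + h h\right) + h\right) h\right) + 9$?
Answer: $- \frac{2981}{23} \approx -129.61$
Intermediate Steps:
$R{\left(h \right)} = 9 + h^{2} + h \left(h + 2 h^{2}\right)$ ($R{\left(h \right)} = \left(h^{2} + \left(\left(h^{2} + h^{2}\right) + h\right) h\right) + 9 = \left(h^{2} + \left(2 h^{2} + h\right) h\right) + 9 = \left(h^{2} + \left(h + 2 h^{2}\right) h\right) + 9 = \left(h^{2} + h \left(h + 2 h^{2}\right)\right) + 9 = 9 + h^{2} + h \left(h + 2 h^{2}\right)$)
$R{\left(1 \right)} + \left(\frac{34 - 20}{39 + 7} + 71\right) a{\left(0 \right)} = \left(9 + 2 \cdot 1^{2} + 2 \cdot 1^{3}\right) + \left(\frac{34 - 20}{39 + 7} + 71\right) \left(-2\right) = \left(9 + 2 \cdot 1 + 2 \cdot 1\right) + \left(\frac{14}{46} + 71\right) \left(-2\right) = \left(9 + 2 + 2\right) + \left(14 \cdot \frac{1}{46} + 71\right) \left(-2\right) = 13 + \left(\frac{7}{23} + 71\right) \left(-2\right) = 13 + \frac{1640}{23} \left(-2\right) = 13 - \frac{3280}{23} = - \frac{2981}{23}$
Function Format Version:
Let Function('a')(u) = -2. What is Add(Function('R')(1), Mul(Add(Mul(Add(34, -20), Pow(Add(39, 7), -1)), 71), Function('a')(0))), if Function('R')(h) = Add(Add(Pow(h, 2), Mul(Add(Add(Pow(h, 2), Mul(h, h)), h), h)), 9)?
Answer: Rational(-2981, 23) ≈ -129.61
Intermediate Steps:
Function('R')(h) = Add(9, Pow(h, 2), Mul(h, Add(h, Mul(2, Pow(h, 2))))) (Function('R')(h) = Add(Add(Pow(h, 2), Mul(Add(Add(Pow(h, 2), Pow(h, 2)), h), h)), 9) = Add(Add(Pow(h, 2), Mul(Add(Mul(2, Pow(h, 2)), h), h)), 9) = Add(Add(Pow(h, 2), Mul(Add(h, Mul(2, Pow(h, 2))), h)), 9) = Add(Add(Pow(h, 2), Mul(h, Add(h, Mul(2, Pow(h, 2))))), 9) = Add(9, Pow(h, 2), Mul(h, Add(h, Mul(2, Pow(h, 2))))))
Add(Function('R')(1), Mul(Add(Mul(Add(34, -20), Pow(Add(39, 7), -1)), 71), Function('a')(0))) = Add(Add(9, Mul(2, Pow(1, 2)), Mul(2, Pow(1, 3))), Mul(Add(Mul(Add(34, -20), Pow(Add(39, 7), -1)), 71), -2)) = Add(Add(9, Mul(2, 1), Mul(2, 1)), Mul(Add(Mul(14, Pow(46, -1)), 71), -2)) = Add(Add(9, 2, 2), Mul(Add(Mul(14, Rational(1, 46)), 71), -2)) = Add(13, Mul(Add(Rational(7, 23), 71), -2)) = Add(13, Mul(Rational(1640, 23), -2)) = Add(13, Rational(-3280, 23)) = Rational(-2981, 23)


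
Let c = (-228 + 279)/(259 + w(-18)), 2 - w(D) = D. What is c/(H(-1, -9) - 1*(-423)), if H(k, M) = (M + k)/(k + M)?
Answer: 17/39432 ≈ 0.00043112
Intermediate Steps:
w(D) = 2 - D
H(k, M) = 1 (H(k, M) = (M + k)/(M + k) = 1)
c = 17/93 (c = (-228 + 279)/(259 + (2 - 1*(-18))) = 51/(259 + (2 + 18)) = 51/(259 + 20) = 51/279 = 51*(1/279) = 17/93 ≈ 0.18280)
c/(H(-1, -9) - 1*(-423)) = 17/(93*(1 - 1*(-423))) = 17/(93*(1 + 423)) = (17/93)/424 = (17/93)*(1/424) = 17/39432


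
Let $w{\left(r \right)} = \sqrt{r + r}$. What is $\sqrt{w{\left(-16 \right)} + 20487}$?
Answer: $\sqrt{20487 + 4 i \sqrt{2}} \approx 143.13 + 0.02 i$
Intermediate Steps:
$w{\left(r \right)} = \sqrt{2} \sqrt{r}$ ($w{\left(r \right)} = \sqrt{2 r} = \sqrt{2} \sqrt{r}$)
$\sqrt{w{\left(-16 \right)} + 20487} = \sqrt{\sqrt{2} \sqrt{-16} + 20487} = \sqrt{\sqrt{2} \cdot 4 i + 20487} = \sqrt{4 i \sqrt{2} + 20487} = \sqrt{20487 + 4 i \sqrt{2}}$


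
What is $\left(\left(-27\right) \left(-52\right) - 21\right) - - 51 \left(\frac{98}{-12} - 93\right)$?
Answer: $- \frac{7553}{2} \approx -3776.5$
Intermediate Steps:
$\left(\left(-27\right) \left(-52\right) - 21\right) - - 51 \left(\frac{98}{-12} - 93\right) = \left(1404 - 21\right) - - 51 \left(98 \left(- \frac{1}{12}\right) - 93\right) = 1383 - - 51 \left(- \frac{49}{6} - 93\right) = 1383 - \left(-51\right) \left(- \frac{607}{6}\right) = 1383 - \frac{10319}{2} = - \frac{7553}{2}$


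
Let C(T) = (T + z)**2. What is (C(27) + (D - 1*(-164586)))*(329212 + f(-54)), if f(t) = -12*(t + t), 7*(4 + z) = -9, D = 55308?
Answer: 3568795638280/49 ≈ 7.2833e+10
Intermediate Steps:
z = -37/7 (z = -4 + (1/7)*(-9) = -4 - 9/7 = -37/7 ≈ -5.2857)
C(T) = (-37/7 + T)**2 (C(T) = (T - 37/7)**2 = (-37/7 + T)**2)
f(t) = -24*t
(C(27) + (D - 1*(-164586)))*(329212 + f(-54)) = ((-37 + 7*27)**2/49 + (55308 - 1*(-164586)))*(329212 - 24*(-54)) = ((-37 + 189)**2/49 + (55308 + 164586))*(329212 + 1296) = ((1/49)*152**2 + 219894)*330508 = ((1/49)*23104 + 219894)*330508 = (23104/49 + 219894)*330508 = (10797910/49)*330508 = 3568795638280/49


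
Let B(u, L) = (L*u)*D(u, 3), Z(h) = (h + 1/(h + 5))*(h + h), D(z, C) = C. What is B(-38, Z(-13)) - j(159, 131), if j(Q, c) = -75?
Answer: -77655/2 ≈ -38828.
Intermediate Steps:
Z(h) = 2*h*(h + 1/(5 + h)) (Z(h) = (h + 1/(5 + h))*(2*h) = 2*h*(h + 1/(5 + h)))
B(u, L) = 3*L*u (B(u, L) = (L*u)*3 = 3*L*u)
B(-38, Z(-13)) - j(159, 131) = 3*(2*(-13)*(1 + (-13)² + 5*(-13))/(5 - 13))*(-38) - 1*(-75) = 3*(2*(-13)*(1 + 169 - 65)/(-8))*(-38) + 75 = 3*(2*(-13)*(-⅛)*105)*(-38) + 75 = 3*(1365/4)*(-38) + 75 = -77805/2 + 75 = -77655/2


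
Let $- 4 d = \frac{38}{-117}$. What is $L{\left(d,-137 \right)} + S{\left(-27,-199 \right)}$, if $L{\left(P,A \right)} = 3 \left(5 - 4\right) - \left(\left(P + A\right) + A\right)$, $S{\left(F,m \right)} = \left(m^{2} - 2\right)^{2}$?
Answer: $\frac{366930972233}{234} \approx 1.5681 \cdot 10^{9}$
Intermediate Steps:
$d = \frac{19}{234}$ ($d = - \frac{38 \frac{1}{-117}}{4} = - \frac{38 \left(- \frac{1}{117}\right)}{4} = \left(- \frac{1}{4}\right) \left(- \frac{38}{117}\right) = \frac{19}{234} \approx 0.081197$)
$S{\left(F,m \right)} = \left(-2 + m^{2}\right)^{2}$
$L{\left(P,A \right)} = 3 - P - 2 A$ ($L{\left(P,A \right)} = 3 \cdot 1 - \left(\left(A + P\right) + A\right) = 3 - \left(P + 2 A\right) = 3 - P - 2 A$)
$L{\left(d,-137 \right)} + S{\left(-27,-199 \right)} = \left(3 - \frac{19}{234} - -274\right) + \left(-2 + \left(-199\right)^{2}\right)^{2} = \left(3 - \frac{19}{234} + 274\right) + \left(-2 + 39601\right)^{2} = \frac{64799}{234} + 39599^{2} = \frac{64799}{234} + 1568080801 = \frac{366930972233}{234}$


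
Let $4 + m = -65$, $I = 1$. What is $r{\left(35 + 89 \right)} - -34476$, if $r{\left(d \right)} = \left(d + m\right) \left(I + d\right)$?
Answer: $41351$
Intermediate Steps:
$m = -69$ ($m = -4 - 65 = -69$)
$r{\left(d \right)} = \left(1 + d\right) \left(-69 + d\right)$ ($r{\left(d \right)} = \left(d - 69\right) \left(1 + d\right) = \left(-69 + d\right) \left(1 + d\right) = \left(1 + d\right) \left(-69 + d\right)$)
$r{\left(35 + 89 \right)} - -34476 = \left(-69 + \left(35 + 89\right)^{2} - 68 \left(35 + 89\right)\right) - -34476 = \left(-69 + 124^{2} - 8432\right) + 34476 = \left(-69 + 15376 - 8432\right) + 34476 = 6875 + 34476 = 41351$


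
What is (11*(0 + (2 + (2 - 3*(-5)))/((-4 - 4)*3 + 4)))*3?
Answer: -627/20 ≈ -31.350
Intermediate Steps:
(11*(0 + (2 + (2 - 3*(-5)))/((-4 - 4)*3 + 4)))*3 = (11*(0 + (2 + (2 - 1*(-15)))/(-8*3 + 4)))*3 = (11*(0 + (2 + (2 + 15))/(-24 + 4)))*3 = (11*(0 + (2 + 17)/(-20)))*3 = (11*(0 + 19*(-1/20)))*3 = (11*(0 - 19/20))*3 = (11*(-19/20))*3 = -209/20*3 = -627/20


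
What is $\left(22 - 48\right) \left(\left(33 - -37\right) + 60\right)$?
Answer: $-3380$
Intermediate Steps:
$\left(22 - 48\right) \left(\left(33 - -37\right) + 60\right) = \left(22 - 48\right) \left(\left(33 + 37\right) + 60\right) = - 26 \left(70 + 60\right) = \left(-26\right) 130 = -3380$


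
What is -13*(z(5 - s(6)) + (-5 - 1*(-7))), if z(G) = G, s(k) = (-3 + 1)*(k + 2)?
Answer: -299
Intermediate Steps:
s(k) = -4 - 2*k (s(k) = -2*(2 + k) = -4 - 2*k)
-13*(z(5 - s(6)) + (-5 - 1*(-7))) = -13*((5 - (-4 - 2*6)) + (-5 - 1*(-7))) = -13*((5 - (-4 - 12)) + (-5 + 7)) = -13*((5 - 1*(-16)) + 2) = -13*((5 + 16) + 2) = -13*(21 + 2) = -13*23 = -299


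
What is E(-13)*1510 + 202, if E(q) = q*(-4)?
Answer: 78722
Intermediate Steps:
E(q) = -4*q
E(-13)*1510 + 202 = -4*(-13)*1510 + 202 = 52*1510 + 202 = 78520 + 202 = 78722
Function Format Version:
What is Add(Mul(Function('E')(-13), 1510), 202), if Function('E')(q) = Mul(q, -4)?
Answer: 78722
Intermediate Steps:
Function('E')(q) = Mul(-4, q)
Add(Mul(Function('E')(-13), 1510), 202) = Add(Mul(Mul(-4, -13), 1510), 202) = Add(Mul(52, 1510), 202) = Add(78520, 202) = 78722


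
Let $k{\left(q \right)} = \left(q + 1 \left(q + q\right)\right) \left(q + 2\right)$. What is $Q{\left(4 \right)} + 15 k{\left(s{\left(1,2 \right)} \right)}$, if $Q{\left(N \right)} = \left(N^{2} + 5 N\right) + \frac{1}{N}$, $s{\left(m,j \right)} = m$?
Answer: $\frac{685}{4} \approx 171.25$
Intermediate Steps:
$Q{\left(N \right)} = \frac{1}{N} + N^{2} + 5 N$
$k{\left(q \right)} = 3 q \left(2 + q\right)$ ($k{\left(q \right)} = \left(q + 1 \cdot 2 q\right) \left(2 + q\right) = \left(q + 2 q\right) \left(2 + q\right) = 3 q \left(2 + q\right)$)
$Q{\left(4 \right)} + 15 k{\left(s{\left(1,2 \right)} \right)} = \frac{1 + 4^{2} \left(5 + 4\right)}{4} + 15 \cdot 3 \cdot 1 \left(2 + 1\right) = \frac{1 + 16 \cdot 9}{4} + 15 \cdot 3 \cdot 1 \cdot 3 = \frac{1 + 144}{4} + 15 \cdot 9 = \frac{1}{4} \cdot 145 + 135 = \frac{145}{4} + 135 = \frac{685}{4}$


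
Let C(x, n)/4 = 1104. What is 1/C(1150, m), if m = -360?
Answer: 1/4416 ≈ 0.00022645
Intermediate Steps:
C(x, n) = 4416 (C(x, n) = 4*1104 = 4416)
1/C(1150, m) = 1/4416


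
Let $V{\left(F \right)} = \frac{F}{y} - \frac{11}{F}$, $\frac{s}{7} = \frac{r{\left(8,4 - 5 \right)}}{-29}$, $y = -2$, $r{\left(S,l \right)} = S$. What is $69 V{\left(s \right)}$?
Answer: $\frac{746511}{1624} \approx 459.67$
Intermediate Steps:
$s = - \frac{56}{29}$ ($s = 7 \frac{8}{-29} = 7 \cdot 8 \left(- \frac{1}{29}\right) = 7 \left(- \frac{8}{29}\right) = - \frac{56}{29} \approx -1.931$)
$V{\left(F \right)} = - \frac{11}{F} - \frac{F}{2}$ ($V{\left(F \right)} = \frac{F}{-2} - \frac{11}{F} = F \left(- \frac{1}{2}\right) - \frac{11}{F} = - \frac{F}{2} - \frac{11}{F} = - \frac{11}{F} - \frac{F}{2}$)
$69 V{\left(s \right)} = 69 \left(- \frac{11}{- \frac{56}{29}} - - \frac{28}{29}\right) = 69 \left(\left(-11\right) \left(- \frac{29}{56}\right) + \frac{28}{29}\right) = 69 \left(\frac{319}{56} + \frac{28}{29}\right) = 69 \cdot \frac{10819}{1624} = \frac{746511}{1624}$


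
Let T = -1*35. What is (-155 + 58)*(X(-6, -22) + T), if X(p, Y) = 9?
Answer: 2522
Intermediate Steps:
T = -35
(-155 + 58)*(X(-6, -22) + T) = (-155 + 58)*(9 - 35) = -97*(-26) = 2522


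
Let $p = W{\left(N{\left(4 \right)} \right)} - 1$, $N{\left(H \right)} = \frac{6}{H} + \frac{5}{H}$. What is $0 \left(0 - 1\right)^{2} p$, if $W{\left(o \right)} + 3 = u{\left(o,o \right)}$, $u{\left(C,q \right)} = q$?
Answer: $0$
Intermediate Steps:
$N{\left(H \right)} = \frac{11}{H}$
$W{\left(o \right)} = -3 + o$
$p = - \frac{5}{4}$ ($p = \left(-3 + \frac{11}{4}\right) - 1 = - \frac{1}{4} - 1 = - \frac{5}{4} \approx -1.25$)
$0 \left(0 - 1\right)^{2} p = 0 \left(0 - 1\right)^{2} \left(- \frac{5}{4}\right) = 0 \left(-1\right)^{2} \left(- \frac{5}{4}\right) = 0 \cdot 1 \left(- \frac{5}{4}\right) = 0 \left(- \frac{5}{4}\right) = 0$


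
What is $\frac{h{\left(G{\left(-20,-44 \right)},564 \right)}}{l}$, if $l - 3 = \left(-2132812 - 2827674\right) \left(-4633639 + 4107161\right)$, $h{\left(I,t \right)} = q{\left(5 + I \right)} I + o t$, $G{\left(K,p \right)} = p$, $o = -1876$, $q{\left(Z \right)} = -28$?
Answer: $- \frac{1056832}{2611586748311} \approx -4.0467 \cdot 10^{-7}$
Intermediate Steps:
$h{\left(I,t \right)} = - 1876 t - 28 I$ ($h{\left(I,t \right)} = - 28 I - 1876 t = - 1876 t - 28 I$)
$l = 2611586748311$ ($l = 3 + \left(-2132812 - 2827674\right) \left(-4633639 + 4107161\right) = 3 - -2611586748308 = 3 + 2611586748308 = 2611586748311$)
$\frac{h{\left(G{\left(-20,-44 \right)},564 \right)}}{l} = \frac{\left(-1876\right) 564 - -1232}{2611586748311} = \left(-1058064 + 1232\right) \frac{1}{2611586748311} = \left(-1056832\right) \frac{1}{2611586748311} = - \frac{1056832}{2611586748311}$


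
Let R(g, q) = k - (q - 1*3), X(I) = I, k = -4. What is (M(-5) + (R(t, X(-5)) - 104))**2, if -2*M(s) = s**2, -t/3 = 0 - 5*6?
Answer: 50625/4 ≈ 12656.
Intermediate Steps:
t = 90 (t = -3*(0 - 5*6) = -3*(0 - 30) = -3*(-30) = 90)
R(g, q) = -1 - q (R(g, q) = -4 - (q - 1*3) = -4 - (q - 3) = -4 - (-3 + q) = -4 + (3 - q) = -1 - q)
M(s) = -s**2/2
(M(-5) + (R(t, X(-5)) - 104))**2 = (-1/2*(-5)**2 + ((-1 - 1*(-5)) - 104))**2 = (-1/2*25 + ((-1 + 5) - 104))**2 = (-25/2 + (4 - 104))**2 = (-25/2 - 100)**2 = (-225/2)**2 = 50625/4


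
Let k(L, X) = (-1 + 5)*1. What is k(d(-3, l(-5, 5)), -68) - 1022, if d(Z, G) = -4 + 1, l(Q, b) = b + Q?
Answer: -1018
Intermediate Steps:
l(Q, b) = Q + b
d(Z, G) = -3
k(L, X) = 4 (k(L, X) = 4*1 = 4)
k(d(-3, l(-5, 5)), -68) - 1022 = 4 - 1022 = -1018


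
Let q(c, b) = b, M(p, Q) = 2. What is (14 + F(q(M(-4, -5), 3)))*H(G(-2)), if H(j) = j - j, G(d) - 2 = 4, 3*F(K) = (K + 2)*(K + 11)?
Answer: 0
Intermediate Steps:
F(K) = (2 + K)*(11 + K)/3 (F(K) = ((K + 2)*(K + 11))/3 = ((2 + K)*(11 + K))/3 = (2 + K)*(11 + K)/3)
G(d) = 6 (G(d) = 2 + 4 = 6)
H(j) = 0
(14 + F(q(M(-4, -5), 3)))*H(G(-2)) = (14 + (22/3 + (⅓)*3² + (13/3)*3))*0 = (14 + (22/3 + (⅓)*9 + 13))*0 = (14 + (22/3 + 3 + 13))*0 = (14 + 70/3)*0 = (112/3)*0 = 0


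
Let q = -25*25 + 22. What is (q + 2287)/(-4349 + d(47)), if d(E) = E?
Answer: -842/2151 ≈ -0.39145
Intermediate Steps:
q = -603 (q = -625 + 22 = -603)
(q + 2287)/(-4349 + d(47)) = (-603 + 2287)/(-4349 + 47) = 1684/(-4302) = 1684*(-1/4302) = -842/2151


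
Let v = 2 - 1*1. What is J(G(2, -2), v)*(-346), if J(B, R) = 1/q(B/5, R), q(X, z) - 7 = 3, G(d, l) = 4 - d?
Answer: -173/5 ≈ -34.600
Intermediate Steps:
q(X, z) = 10 (q(X, z) = 7 + 3 = 10)
v = 1 (v = 2 - 1 = 1)
J(B, R) = ⅒ (J(B, R) = 1/10 = ⅒)
J(G(2, -2), v)*(-346) = (⅒)*(-346) = -173/5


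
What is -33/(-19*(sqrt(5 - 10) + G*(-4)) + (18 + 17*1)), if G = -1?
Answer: 451/1162 - 209*I*sqrt(5)/1162 ≈ 0.38812 - 0.40218*I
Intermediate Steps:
-33/(-19*(sqrt(5 - 10) + G*(-4)) + (18 + 17*1)) = -33/(-19*(sqrt(5 - 10) - 1*(-4)) + (18 + 17*1)) = -33/(-19*(sqrt(-5) + 4) + (18 + 17)) = -33/(-19*(I*sqrt(5) + 4) + 35) = -33/(-19*(4 + I*sqrt(5)) + 35) = -33/((-76 - 19*I*sqrt(5)) + 35) = -33/(-41 - 19*I*sqrt(5))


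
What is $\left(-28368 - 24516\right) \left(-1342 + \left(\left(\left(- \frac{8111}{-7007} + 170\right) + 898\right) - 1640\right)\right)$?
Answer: $\frac{54524571516}{539} \approx 1.0116 \cdot 10^{8}$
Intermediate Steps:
$\left(-28368 - 24516\right) \left(-1342 + \left(\left(\left(- \frac{8111}{-7007} + 170\right) + 898\right) - 1640\right)\right) = - 52884 \left(-1342 + \left(\left(\left(\left(-8111\right) \left(- \frac{1}{7007}\right) + 170\right) + 898\right) - 1640\right)\right) = - 52884 \left(-1342 + \left(\left(\left(\frac{8111}{7007} + 170\right) + 898\right) - 1640\right)\right) = - 52884 \left(-1342 + \left(\left(\frac{1199301}{7007} + 898\right) - 1640\right)\right) = - 52884 \left(-1342 + \left(\frac{7491587}{7007} - 1640\right)\right) = - 52884 \left(-1342 - \frac{3999893}{7007}\right) = \left(-52884\right) \left(- \frac{13403287}{7007}\right) = \frac{54524571516}{539}$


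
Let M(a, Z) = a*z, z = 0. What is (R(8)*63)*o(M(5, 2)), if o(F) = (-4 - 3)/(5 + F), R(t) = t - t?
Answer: 0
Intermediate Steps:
M(a, Z) = 0 (M(a, Z) = a*0 = 0)
R(t) = 0
o(F) = -7/(5 + F)
(R(8)*63)*o(M(5, 2)) = (0*63)*(-7/(5 + 0)) = 0*(-7/5) = 0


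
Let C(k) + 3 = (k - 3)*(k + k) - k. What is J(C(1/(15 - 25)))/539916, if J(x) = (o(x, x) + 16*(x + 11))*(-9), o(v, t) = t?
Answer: -10293/4499300 ≈ -0.0022877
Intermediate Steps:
C(k) = -3 - k + 2*k*(-3 + k) (C(k) = -3 + ((k - 3)*(k + k) - k) = -3 + ((-3 + k)*(2*k) - k) = -3 + (2*k*(-3 + k) - k) = -3 + (-k + 2*k*(-3 + k)) = -3 - k + 2*k*(-3 + k))
J(x) = -1584 - 153*x (J(x) = (x + 16*(x + 11))*(-9) = (x + 16*(11 + x))*(-9) = (x + (176 + 16*x))*(-9) = (176 + 17*x)*(-9) = -1584 - 153*x)
J(C(1/(15 - 25)))/539916 = (-1584 - 153*(-3 - 7/(15 - 25) + 2*(1/(15 - 25))²))/539916 = (-1584 - 153*(-3 - 7/(-10) + 2*(1/(-10))²))*(1/539916) = (-1584 - 153*(-3 - 7*(-⅒) + 2*(-⅒)²))*(1/539916) = (-1584 - 153*(-3 + 7/10 + 2*(1/100)))*(1/539916) = (-1584 - 153*(-3 + 7/10 + 1/50))*(1/539916) = (-1584 - 153*(-57/25))*(1/539916) = (-1584 + 8721/25)*(1/539916) = -30879/25*1/539916 = -10293/4499300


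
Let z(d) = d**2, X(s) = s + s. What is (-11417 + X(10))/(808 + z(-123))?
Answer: -11397/15937 ≈ -0.71513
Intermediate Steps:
X(s) = 2*s
(-11417 + X(10))/(808 + z(-123)) = (-11417 + 2*10)/(808 + (-123)**2) = (-11417 + 20)/(808 + 15129) = -11397/15937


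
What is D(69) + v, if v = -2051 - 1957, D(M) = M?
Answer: -3939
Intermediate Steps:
v = -4008
D(69) + v = 69 - 4008 = -3939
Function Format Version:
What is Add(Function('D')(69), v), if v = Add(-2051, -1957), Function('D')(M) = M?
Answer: -3939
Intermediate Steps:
v = -4008
Add(Function('D')(69), v) = Add(69, -4008) = -3939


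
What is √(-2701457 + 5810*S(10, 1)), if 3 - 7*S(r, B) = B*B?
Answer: I*√2699797 ≈ 1643.1*I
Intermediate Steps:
S(r, B) = 3/7 - B²/7 (S(r, B) = 3/7 - B*B/7 = 3/7 - B²/7)
√(-2701457 + 5810*S(10, 1)) = √(-2701457 + 5810*(3/7 - ⅐*1²)) = √(-2701457 + 5810*(3/7 - ⅐*1)) = √(-2701457 + 5810*(3/7 - ⅐)) = √(-2701457 + 5810*(2/7)) = √(-2701457 + 1660) = √(-2699797) = I*√2699797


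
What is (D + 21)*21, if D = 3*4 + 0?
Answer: 693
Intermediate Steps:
D = 12 (D = 12 + 0 = 12)
(D + 21)*21 = (12 + 21)*21 = 33*21 = 693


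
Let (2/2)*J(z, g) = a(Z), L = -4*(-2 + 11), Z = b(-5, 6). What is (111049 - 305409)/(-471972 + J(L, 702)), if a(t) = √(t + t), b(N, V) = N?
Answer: 45866238960/111378784397 + 97180*I*√10/111378784397 ≈ 0.4118 + 2.7591e-6*I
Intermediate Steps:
Z = -5
L = -36 (L = -4*9 = -36)
a(t) = √2*√t (a(t) = √(2*t) = √2*√t)
J(z, g) = I*√10 (J(z, g) = √2*√(-5) = √2*(I*√5) = I*√10)
(111049 - 305409)/(-471972 + J(L, 702)) = (111049 - 305409)/(-471972 + I*√10) = -194360/(-471972 + I*√10)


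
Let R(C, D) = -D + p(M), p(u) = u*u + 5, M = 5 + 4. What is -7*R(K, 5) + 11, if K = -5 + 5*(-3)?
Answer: -556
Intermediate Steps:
M = 9
p(u) = 5 + u**2 (p(u) = u**2 + 5 = 5 + u**2)
K = -20 (K = -5 - 15 = -20)
R(C, D) = 86 - D (R(C, D) = -D + (5 + 9**2) = -D + (5 + 81) = -D + 86 = 86 - D)
-7*R(K, 5) + 11 = -7*(86 - 1*5) + 11 = -7*(86 - 5) + 11 = -7*81 + 11 = -567 + 11 = -556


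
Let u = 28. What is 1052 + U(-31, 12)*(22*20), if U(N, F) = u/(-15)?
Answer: 692/3 ≈ 230.67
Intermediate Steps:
U(N, F) = -28/15 (U(N, F) = 28/(-15) = 28*(-1/15) = -28/15)
1052 + U(-31, 12)*(22*20) = 1052 - 616*20/15 = 1052 - 28/15*440 = 1052 - 2464/3 = 692/3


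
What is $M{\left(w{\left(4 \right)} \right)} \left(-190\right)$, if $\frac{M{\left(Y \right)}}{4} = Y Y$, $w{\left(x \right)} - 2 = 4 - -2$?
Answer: $-48640$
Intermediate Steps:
$w{\left(x \right)} = 8$ ($w{\left(x \right)} = 2 + \left(4 - -2\right) = 2 + \left(4 + 2\right) = 2 + 6 = 8$)
$M{\left(Y \right)} = 4 Y^{2}$ ($M{\left(Y \right)} = 4 Y Y = 4 Y^{2}$)
$M{\left(w{\left(4 \right)} \right)} \left(-190\right) = 4 \cdot 8^{2} \left(-190\right) = 4 \cdot 64 \left(-190\right) = 256 \left(-190\right) = -48640$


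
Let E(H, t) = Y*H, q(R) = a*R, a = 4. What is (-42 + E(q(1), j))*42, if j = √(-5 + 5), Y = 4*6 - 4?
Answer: 1596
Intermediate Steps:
Y = 20 (Y = 24 - 4 = 20)
j = 0 (j = √0 = 0)
q(R) = 4*R
E(H, t) = 20*H
(-42 + E(q(1), j))*42 = (-42 + 20*(4*1))*42 = (-42 + 20*4)*42 = (-42 + 80)*42 = 38*42 = 1596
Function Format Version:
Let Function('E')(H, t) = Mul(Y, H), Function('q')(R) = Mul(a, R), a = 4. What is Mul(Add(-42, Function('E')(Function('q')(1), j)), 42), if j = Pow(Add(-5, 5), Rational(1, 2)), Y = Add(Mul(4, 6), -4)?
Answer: 1596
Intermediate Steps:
Y = 20 (Y = Add(24, -4) = 20)
j = 0 (j = Pow(0, Rational(1, 2)) = 0)
Function('q')(R) = Mul(4, R)
Function('E')(H, t) = Mul(20, H)
Mul(Add(-42, Function('E')(Function('q')(1), j)), 42) = Mul(Add(-42, Mul(20, Mul(4, 1))), 42) = Mul(Add(-42, Mul(20, 4)), 42) = Mul(Add(-42, 80), 42) = Mul(38, 42) = 1596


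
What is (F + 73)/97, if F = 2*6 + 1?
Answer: 86/97 ≈ 0.88660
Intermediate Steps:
F = 13 (F = 12 + 1 = 13)
(F + 73)/97 = (13 + 73)/97 = 86*(1/97) = 86/97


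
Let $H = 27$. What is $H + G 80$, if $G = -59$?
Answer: $-4693$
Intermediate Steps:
$H + G 80 = 27 - 4720 = -4693$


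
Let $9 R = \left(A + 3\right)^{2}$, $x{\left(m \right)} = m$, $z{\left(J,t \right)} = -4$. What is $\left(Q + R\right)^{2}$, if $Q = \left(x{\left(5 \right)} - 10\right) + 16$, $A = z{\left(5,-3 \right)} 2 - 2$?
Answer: $\frac{21904}{81} \approx 270.42$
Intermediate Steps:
$A = -10$ ($A = \left(-4\right) 2 - 2 = -8 - 2 = -10$)
$R = \frac{49}{9}$ ($R = \frac{\left(-10 + 3\right)^{2}}{9} = \frac{\left(-7\right)^{2}}{9} = \frac{1}{9} \cdot 49 = \frac{49}{9} \approx 5.4444$)
$Q = 11$ ($Q = \left(5 - 10\right) + 16 = -5 + 16 = 11$)
$\left(Q + R\right)^{2} = \left(11 + \frac{49}{9}\right)^{2} = \left(\frac{148}{9}\right)^{2} = \frac{21904}{81}$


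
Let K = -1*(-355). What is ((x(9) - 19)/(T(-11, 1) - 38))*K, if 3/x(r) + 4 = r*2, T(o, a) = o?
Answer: 93365/686 ≈ 136.10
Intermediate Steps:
x(r) = 3/(-4 + 2*r) (x(r) = 3/(-4 + r*2) = 3/(-4 + 2*r))
K = 355
((x(9) - 19)/(T(-11, 1) - 38))*K = ((3/(2*(-2 + 9)) - 19)/(-11 - 38))*355 = (((3/2)/7 - 19)/(-49))*355 = (((3/2)*(1/7) - 19)*(-1/49))*355 = ((3/14 - 19)*(-1/49))*355 = -263/14*(-1/49)*355 = (263/686)*355 = 93365/686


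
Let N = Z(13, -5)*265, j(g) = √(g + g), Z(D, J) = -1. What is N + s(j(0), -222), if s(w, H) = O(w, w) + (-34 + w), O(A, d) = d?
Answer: -299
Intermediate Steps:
j(g) = √2*√g (j(g) = √(2*g) = √2*√g)
s(w, H) = -34 + 2*w (s(w, H) = w + (-34 + w) = -34 + 2*w)
N = -265 (N = -1*265 = -265)
N + s(j(0), -222) = -265 + (-34 + 2*(√2*√0)) = -265 + (-34 + 2*(√2*0)) = -265 + (-34 + 2*0) = -265 + (-34 + 0) = -265 - 34 = -299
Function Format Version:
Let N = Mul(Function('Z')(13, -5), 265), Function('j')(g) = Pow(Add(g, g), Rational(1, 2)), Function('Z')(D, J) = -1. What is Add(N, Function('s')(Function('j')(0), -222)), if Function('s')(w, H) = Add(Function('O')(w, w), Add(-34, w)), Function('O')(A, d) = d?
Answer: -299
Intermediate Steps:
Function('j')(g) = Mul(Pow(2, Rational(1, 2)), Pow(g, Rational(1, 2))) (Function('j')(g) = Pow(Mul(2, g), Rational(1, 2)) = Mul(Pow(2, Rational(1, 2)), Pow(g, Rational(1, 2))))
Function('s')(w, H) = Add(-34, Mul(2, w)) (Function('s')(w, H) = Add(w, Add(-34, w)) = Add(-34, Mul(2, w)))
N = -265 (N = Mul(-1, 265) = -265)
Add(N, Function('s')(Function('j')(0), -222)) = Add(-265, Add(-34, Mul(2, Mul(Pow(2, Rational(1, 2)), Pow(0, Rational(1, 2)))))) = Add(-265, Add(-34, Mul(2, Mul(Pow(2, Rational(1, 2)), 0)))) = Add(-265, Add(-34, Mul(2, 0))) = Add(-265, Add(-34, 0)) = Add(-265, -34) = -299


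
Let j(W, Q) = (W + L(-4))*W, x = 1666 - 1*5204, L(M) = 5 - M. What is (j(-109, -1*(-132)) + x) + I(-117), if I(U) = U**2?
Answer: 21051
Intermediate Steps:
x = -3538 (x = 1666 - 5204 = -3538)
j(W, Q) = W*(9 + W) (j(W, Q) = (W + (5 - 1*(-4)))*W = (W + (5 + 4))*W = (W + 9)*W = (9 + W)*W = W*(9 + W))
(j(-109, -1*(-132)) + x) + I(-117) = (-109*(9 - 109) - 3538) + (-117)**2 = (-109*(-100) - 3538) + 13689 = (10900 - 3538) + 13689 = 7362 + 13689 = 21051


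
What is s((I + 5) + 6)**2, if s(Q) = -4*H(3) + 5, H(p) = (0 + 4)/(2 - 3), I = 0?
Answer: 441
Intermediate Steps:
H(p) = -4 (H(p) = 4/(-1) = 4*(-1) = -4)
s(Q) = 21 (s(Q) = -4*(-4) + 5 = 16 + 5 = 21)
s((I + 5) + 6)**2 = 21**2 = 441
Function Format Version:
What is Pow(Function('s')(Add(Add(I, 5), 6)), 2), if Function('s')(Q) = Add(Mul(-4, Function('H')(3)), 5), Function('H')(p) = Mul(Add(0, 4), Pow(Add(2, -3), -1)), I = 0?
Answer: 441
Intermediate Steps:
Function('H')(p) = -4 (Function('H')(p) = Mul(4, Pow(-1, -1)) = Mul(4, -1) = -4)
Function('s')(Q) = 21 (Function('s')(Q) = Add(Mul(-4, -4), 5) = Add(16, 5) = 21)
Pow(Function('s')(Add(Add(I, 5), 6)), 2) = Pow(21, 2) = 441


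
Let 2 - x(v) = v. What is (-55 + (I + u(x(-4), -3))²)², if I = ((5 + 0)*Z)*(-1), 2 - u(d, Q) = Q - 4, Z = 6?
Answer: 148996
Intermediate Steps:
x(v) = 2 - v
u(d, Q) = 6 - Q (u(d, Q) = 2 - (Q - 4) = 2 - (-4 + Q) = 2 + (4 - Q) = 6 - Q)
I = -30 (I = ((5 + 0)*6)*(-1) = (5*6)*(-1) = 30*(-1) = -30)
(-55 + (I + u(x(-4), -3))²)² = (-55 + (-30 + (6 - 1*(-3)))²)² = (-55 + (-30 + (6 + 3))²)² = (-55 + (-30 + 9)²)² = (-55 + (-21)²)² = (-55 + 441)² = 386² = 148996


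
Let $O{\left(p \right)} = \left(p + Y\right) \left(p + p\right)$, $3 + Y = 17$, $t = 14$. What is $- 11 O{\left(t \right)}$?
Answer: $-8624$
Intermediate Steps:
$Y = 14$ ($Y = -3 + 17 = 14$)
$O{\left(p \right)} = 2 p \left(14 + p\right)$ ($O{\left(p \right)} = \left(p + 14\right) \left(p + p\right) = \left(14 + p\right) 2 p = 2 p \left(14 + p\right)$)
$- 11 O{\left(t \right)} = - 11 \cdot 2 \cdot 14 \left(14 + 14\right) = - 11 \cdot 2 \cdot 14 \cdot 28 = \left(-11\right) 784 = -8624$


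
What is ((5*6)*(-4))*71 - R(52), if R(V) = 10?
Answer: -8530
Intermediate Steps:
((5*6)*(-4))*71 - R(52) = ((5*6)*(-4))*71 - 1*10 = (30*(-4))*71 - 10 = -120*71 - 10 = -8520 - 10 = -8530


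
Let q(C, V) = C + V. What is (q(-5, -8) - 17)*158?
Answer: -4740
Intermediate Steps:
(q(-5, -8) - 17)*158 = ((-5 - 8) - 17)*158 = (-13 - 17)*158 = -30*158 = -4740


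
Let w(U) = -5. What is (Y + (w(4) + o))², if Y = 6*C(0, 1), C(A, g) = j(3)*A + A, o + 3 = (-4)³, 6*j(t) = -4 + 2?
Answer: 5184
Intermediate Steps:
j(t) = -⅓ (j(t) = (-4 + 2)/6 = (⅙)*(-2) = -⅓)
o = -67 (o = -3 + (-4)³ = -3 - 64 = -67)
C(A, g) = 2*A/3 (C(A, g) = -A/3 + A = 2*A/3)
Y = 0 (Y = 6*((⅔)*0) = 6*0 = 0)
(Y + (w(4) + o))² = (0 + (-5 - 67))² = (0 - 72)² = (-72)² = 5184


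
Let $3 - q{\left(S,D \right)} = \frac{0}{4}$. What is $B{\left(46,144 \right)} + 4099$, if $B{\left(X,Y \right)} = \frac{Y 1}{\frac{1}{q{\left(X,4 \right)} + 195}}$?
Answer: $32611$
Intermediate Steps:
$q{\left(S,D \right)} = 3$ ($q{\left(S,D \right)} = 3 - \frac{0}{4} = 3 - 0 \cdot \frac{1}{4} = 3 - 0 = 3 + 0 = 3$)
$B{\left(X,Y \right)} = 198 Y$ ($B{\left(X,Y \right)} = \frac{Y 1}{\frac{1}{3 + 195}} = \frac{Y}{\frac{1}{198}} = Y \frac{1}{\frac{1}{198}} = Y 198 = 198 Y$)
$B{\left(46,144 \right)} + 4099 = 198 \cdot 144 + 4099 = 28512 + 4099 = 32611$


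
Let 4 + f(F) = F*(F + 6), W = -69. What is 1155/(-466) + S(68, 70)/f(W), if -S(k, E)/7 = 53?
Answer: -5189051/2023838 ≈ -2.5640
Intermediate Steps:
S(k, E) = -371 (S(k, E) = -7*53 = -371)
f(F) = -4 + F*(6 + F) (f(F) = -4 + F*(F + 6) = -4 + F*(6 + F))
1155/(-466) + S(68, 70)/f(W) = 1155/(-466) - 371/(-4 + (-69)**2 + 6*(-69)) = 1155*(-1/466) - 371/(-4 + 4761 - 414) = -1155/466 - 371/4343 = -5189051/2023838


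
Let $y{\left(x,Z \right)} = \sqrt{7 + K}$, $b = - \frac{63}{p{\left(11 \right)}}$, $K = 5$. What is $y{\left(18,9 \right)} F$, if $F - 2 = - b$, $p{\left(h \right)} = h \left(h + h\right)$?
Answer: $\frac{547 \sqrt{3}}{121} \approx 7.83$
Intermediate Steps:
$p{\left(h \right)} = 2 h^{2}$ ($p{\left(h \right)} = h 2 h = 2 h^{2}$)
$b = - \frac{63}{242}$ ($b = - \frac{63}{2 \cdot 11^{2}} = - \frac{63}{2 \cdot 121} = - \frac{63}{242} \approx -0.26033$)
$F = \frac{547}{242}$ ($F = 2 - - \frac{63}{242} = 2 + \frac{63}{242} = \frac{547}{242} \approx 2.2603$)
$y{\left(x,Z \right)} = 2 \sqrt{3}$ ($y{\left(x,Z \right)} = \sqrt{7 + 5} = \sqrt{12} = 2 \sqrt{3}$)
$y{\left(18,9 \right)} F = 2 \sqrt{3} \cdot \frac{547}{242} = \frac{547 \sqrt{3}}{121}$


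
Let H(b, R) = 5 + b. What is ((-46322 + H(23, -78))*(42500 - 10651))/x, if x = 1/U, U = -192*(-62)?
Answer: -17551467181824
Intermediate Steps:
U = 11904
x = 1/11904 ≈ 8.4005e-5
((-46322 + H(23, -78))*(42500 - 10651))/x = ((-46322 + (5 + 23))*(42500 - 10651))/(1/11904) = ((-46322 + 28)*31849)*11904 = -46294*31849*11904 = -1474417606*11904 = -17551467181824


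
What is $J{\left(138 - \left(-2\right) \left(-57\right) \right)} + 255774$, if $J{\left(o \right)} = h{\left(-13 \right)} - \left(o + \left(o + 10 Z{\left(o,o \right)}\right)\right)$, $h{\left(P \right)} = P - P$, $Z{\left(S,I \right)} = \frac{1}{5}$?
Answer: $255724$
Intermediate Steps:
$Z{\left(S,I \right)} = \frac{1}{5}$
$h{\left(P \right)} = 0$
$J{\left(o \right)} = -2 - 2 o$ ($J{\left(o \right)} = 0 - \left(o + \left(o + 10 \cdot \frac{1}{5}\right)\right) = 0 - \left(o + \left(o + 2\right)\right) = 0 - \left(o + \left(2 + o\right)\right) = 0 - \left(2 + 2 o\right) = -2 - 2 o$)
$J{\left(138 - \left(-2\right) \left(-57\right) \right)} + 255774 = \left(-2 - 2 \left(138 - \left(-2\right) \left(-57\right)\right)\right) + 255774 = \left(-2 - 2 \left(138 - 114\right)\right) + 255774 = \left(-2 - 48\right) + 255774 = -50 + 255774 = 255724$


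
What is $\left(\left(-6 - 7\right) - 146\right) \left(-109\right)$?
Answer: $17331$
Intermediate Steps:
$\left(\left(-6 - 7\right) - 146\right) \left(-109\right) = \left(-13 - 146\right) \left(-109\right) = \left(-159\right) \left(-109\right) = 17331$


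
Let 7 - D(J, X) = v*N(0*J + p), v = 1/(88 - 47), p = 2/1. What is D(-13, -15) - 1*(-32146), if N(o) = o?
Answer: 1318271/41 ≈ 32153.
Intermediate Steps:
p = 2 (p = 2*1 = 2)
v = 1/41 ≈ 0.024390
D(J, X) = 285/41 (D(J, X) = 7 - (0*J + 2)/41 = 7 - (0 + 2)/41 = 7 - 2/41 = 285/41)
D(-13, -15) - 1*(-32146) = 285/41 - 1*(-32146) = 285/41 + 32146 = 1318271/41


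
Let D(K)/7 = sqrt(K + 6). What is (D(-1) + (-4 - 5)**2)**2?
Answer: 6806 + 1134*sqrt(5) ≈ 9341.7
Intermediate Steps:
D(K) = 7*sqrt(6 + K) (D(K) = 7*sqrt(K + 6) = 7*sqrt(6 + K))
(D(-1) + (-4 - 5)**2)**2 = (7*sqrt(6 - 1) + (-4 - 5)**2)**2 = (7*sqrt(5) + (-9)**2)**2 = (7*sqrt(5) + 81)**2 = (81 + 7*sqrt(5))**2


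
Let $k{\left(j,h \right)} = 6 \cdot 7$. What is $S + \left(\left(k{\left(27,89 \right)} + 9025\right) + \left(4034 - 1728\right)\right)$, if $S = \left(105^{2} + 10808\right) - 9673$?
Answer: $23533$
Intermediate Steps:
$k{\left(j,h \right)} = 42$
$S = 12160$ ($S = \left(11025 + 10808\right) - 9673 = 21833 - 9673 = 12160$)
$S + \left(\left(k{\left(27,89 \right)} + 9025\right) + \left(4034 - 1728\right)\right) = 12160 + \left(\left(42 + 9025\right) + \left(4034 - 1728\right)\right) = 12160 + \left(9067 + \left(4034 - 1728\right)\right) = 12160 + \left(9067 + 2306\right) = 12160 + 11373 = 23533$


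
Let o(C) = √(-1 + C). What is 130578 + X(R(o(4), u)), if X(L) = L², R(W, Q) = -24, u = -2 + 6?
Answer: 131154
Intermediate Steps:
u = 4
130578 + X(R(o(4), u)) = 130578 + (-24)² = 130578 + 576 = 131154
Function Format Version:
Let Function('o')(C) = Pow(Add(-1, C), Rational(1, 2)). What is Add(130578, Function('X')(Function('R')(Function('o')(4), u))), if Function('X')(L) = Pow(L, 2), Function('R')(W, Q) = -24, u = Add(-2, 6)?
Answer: 131154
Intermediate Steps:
u = 4
Add(130578, Function('X')(Function('R')(Function('o')(4), u))) = Add(130578, Pow(-24, 2)) = Add(130578, 576) = 131154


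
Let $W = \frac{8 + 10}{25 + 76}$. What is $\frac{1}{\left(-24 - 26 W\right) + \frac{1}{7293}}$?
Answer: $- \frac{736593}{21091255} \approx -0.034924$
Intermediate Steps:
$W = \frac{18}{101} \approx 0.17822$
$\frac{1}{\left(-24 - 26 W\right) + \frac{1}{7293}} = \frac{1}{\left(-24 - \frac{468}{101}\right) + \frac{1}{7293}} = \frac{1}{- \frac{2892}{101} + \frac{1}{7293}} = \frac{1}{- \frac{21091255}{736593}} = - \frac{736593}{21091255}$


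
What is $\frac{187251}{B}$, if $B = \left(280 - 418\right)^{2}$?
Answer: $\frac{62417}{6348} \approx 9.8326$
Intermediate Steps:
$B = 19044$ ($B = \left(-138\right)^{2} = 19044$)
$\frac{187251}{B} = \frac{187251}{19044} = 187251 \cdot \frac{1}{19044} = \frac{62417}{6348}$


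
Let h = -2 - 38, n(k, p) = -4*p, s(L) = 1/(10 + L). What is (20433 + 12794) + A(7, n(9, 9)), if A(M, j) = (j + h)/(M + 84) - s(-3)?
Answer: 3023568/91 ≈ 33226.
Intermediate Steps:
h = -40
A(M, j) = -1/7 + (-40 + j)/(84 + M) (A(M, j) = (j - 40)/(M + 84) - 1/(10 - 3) = (-40 + j)/(84 + M) - 1/7 = -1/7 + (-40 + j)/(84 + M))
(20433 + 12794) + A(7, n(9, 9)) = (20433 + 12794) + (-52 - 4*9 - 1/7*7)/(84 + 7) = 33227 + (-52 - 36 - 1)/91 = 33227 + (1/91)*(-89) = 33227 - 89/91 = 3023568/91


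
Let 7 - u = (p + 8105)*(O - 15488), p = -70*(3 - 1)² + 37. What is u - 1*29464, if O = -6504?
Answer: 172871647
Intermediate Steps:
p = -243 (p = -70*2² + 37 = -70*4 + 37 = -280 + 37 = -243)
u = 172901111 (u = 7 - (-243 + 8105)*(-6504 - 15488) = 7 - 7862*(-21992) = 7 - 1*(-172901104) = 7 + 172901104 = 172901111)
u - 1*29464 = 172901111 - 1*29464 = 172901111 - 29464 = 172871647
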